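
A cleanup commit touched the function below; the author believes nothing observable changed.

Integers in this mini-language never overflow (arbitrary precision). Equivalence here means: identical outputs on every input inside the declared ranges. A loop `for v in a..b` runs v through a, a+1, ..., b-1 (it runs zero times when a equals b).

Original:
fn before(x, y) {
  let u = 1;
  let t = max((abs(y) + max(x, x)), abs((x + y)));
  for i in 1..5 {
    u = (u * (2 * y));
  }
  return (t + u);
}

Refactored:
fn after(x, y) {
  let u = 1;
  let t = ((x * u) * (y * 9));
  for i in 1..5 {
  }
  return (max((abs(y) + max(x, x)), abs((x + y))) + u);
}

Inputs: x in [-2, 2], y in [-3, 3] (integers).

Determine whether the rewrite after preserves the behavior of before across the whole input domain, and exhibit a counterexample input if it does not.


Take x=-2, y=-3.
before: u becomes 1; next t becomes 5; next at i=1:; next u becomes -6; next at i=2:; next u becomes 36; next at i=3:; next u becomes -216; next at i=4:; next u becomes 1296; next final value 1301
after: u becomes 1; next t becomes 54; next at i=1:; next at i=2:; next at i=3:; next at i=4:; next final value 6
1301 against 6: the behavior changed.
verdict: not equivalent; witness: x=-2, y=-3


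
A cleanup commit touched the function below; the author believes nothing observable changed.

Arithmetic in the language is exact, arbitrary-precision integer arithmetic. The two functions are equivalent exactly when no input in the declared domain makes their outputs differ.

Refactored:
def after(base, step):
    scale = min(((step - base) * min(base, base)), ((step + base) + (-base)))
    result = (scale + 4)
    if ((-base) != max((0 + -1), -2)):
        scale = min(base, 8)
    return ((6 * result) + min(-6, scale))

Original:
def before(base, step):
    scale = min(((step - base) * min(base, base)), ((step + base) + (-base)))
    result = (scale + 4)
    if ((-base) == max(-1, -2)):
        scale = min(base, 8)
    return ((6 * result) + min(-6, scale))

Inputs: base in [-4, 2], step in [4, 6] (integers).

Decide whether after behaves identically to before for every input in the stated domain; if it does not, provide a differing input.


Consider the input base=-4, step=4.
before: scale becomes -32; next result becomes -28; next ((-base) == max(-1, -2)) evaluates to false; next final value -200
after: scale becomes -32; next result becomes -28; next ((-base) != max((0 + -1), -2)) evaluates to true; next scale becomes -4; next final value -174
-200 != -174, so the rewrite changes behavior.
verdict: not equivalent; witness: base=-4, step=4


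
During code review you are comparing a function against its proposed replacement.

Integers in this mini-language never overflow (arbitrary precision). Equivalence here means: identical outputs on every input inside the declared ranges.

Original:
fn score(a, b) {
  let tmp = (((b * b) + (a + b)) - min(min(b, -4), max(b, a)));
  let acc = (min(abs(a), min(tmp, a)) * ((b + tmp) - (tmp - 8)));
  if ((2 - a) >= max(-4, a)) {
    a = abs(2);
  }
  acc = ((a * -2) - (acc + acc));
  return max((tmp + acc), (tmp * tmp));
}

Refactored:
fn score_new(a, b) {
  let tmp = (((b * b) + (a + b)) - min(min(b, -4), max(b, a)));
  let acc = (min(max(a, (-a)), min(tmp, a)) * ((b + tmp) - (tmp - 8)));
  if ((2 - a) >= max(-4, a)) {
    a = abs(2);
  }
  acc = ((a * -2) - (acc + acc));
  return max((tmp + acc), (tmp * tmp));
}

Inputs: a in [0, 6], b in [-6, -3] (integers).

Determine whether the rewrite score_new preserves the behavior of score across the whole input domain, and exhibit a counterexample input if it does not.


Although min/max/abs usage differs, 28/28 inputs agree.
verdict: equivalent


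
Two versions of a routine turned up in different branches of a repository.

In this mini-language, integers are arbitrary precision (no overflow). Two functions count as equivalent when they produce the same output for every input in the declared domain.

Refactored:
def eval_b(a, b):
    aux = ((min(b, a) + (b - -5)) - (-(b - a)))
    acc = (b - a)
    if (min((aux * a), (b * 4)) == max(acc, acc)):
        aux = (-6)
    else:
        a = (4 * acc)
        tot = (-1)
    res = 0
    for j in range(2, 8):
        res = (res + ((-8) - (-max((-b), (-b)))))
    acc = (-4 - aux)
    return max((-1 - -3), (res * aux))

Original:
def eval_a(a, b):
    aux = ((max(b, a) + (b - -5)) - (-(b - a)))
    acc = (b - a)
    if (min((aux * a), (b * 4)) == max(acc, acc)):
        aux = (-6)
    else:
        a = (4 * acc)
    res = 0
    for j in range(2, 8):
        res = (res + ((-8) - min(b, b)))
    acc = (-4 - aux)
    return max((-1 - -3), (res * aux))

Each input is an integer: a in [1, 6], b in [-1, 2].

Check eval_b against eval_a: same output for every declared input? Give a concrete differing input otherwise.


The rewrite breaks on a=4, b=-1, where the results are 2 and 84.
eval_a: aux becomes 3; next acc becomes -5; next (min((aux * a), (b * 4)) == max(acc, acc)) evaluates to false; next a becomes -20; next res becomes 0; next at j=2:; next res becomes -7; next at j=3:; next res becomes -14; next at j=4:; next res becomes -21; next at j=5:; next res becomes -28; next at j=6:; next res becomes -35; next at j=7:; next res becomes -42; next acc becomes -7; next final value 2
eval_b: aux becomes -2; next acc becomes -5; next (min((aux * a), (b * 4)) == max(acc, acc)) evaluates to false; next a becomes -20; next tot becomes -1; next res becomes 0; next at j=2:; next res becomes -7; next at j=3:; next res becomes -14; next at j=4:; next res becomes -21; next at j=5:; next res becomes -28; next at j=6:; next res becomes -35; next at j=7:; next res becomes -42; next acc becomes -2; next final value 84
verdict: not equivalent; witness: a=4, b=-1


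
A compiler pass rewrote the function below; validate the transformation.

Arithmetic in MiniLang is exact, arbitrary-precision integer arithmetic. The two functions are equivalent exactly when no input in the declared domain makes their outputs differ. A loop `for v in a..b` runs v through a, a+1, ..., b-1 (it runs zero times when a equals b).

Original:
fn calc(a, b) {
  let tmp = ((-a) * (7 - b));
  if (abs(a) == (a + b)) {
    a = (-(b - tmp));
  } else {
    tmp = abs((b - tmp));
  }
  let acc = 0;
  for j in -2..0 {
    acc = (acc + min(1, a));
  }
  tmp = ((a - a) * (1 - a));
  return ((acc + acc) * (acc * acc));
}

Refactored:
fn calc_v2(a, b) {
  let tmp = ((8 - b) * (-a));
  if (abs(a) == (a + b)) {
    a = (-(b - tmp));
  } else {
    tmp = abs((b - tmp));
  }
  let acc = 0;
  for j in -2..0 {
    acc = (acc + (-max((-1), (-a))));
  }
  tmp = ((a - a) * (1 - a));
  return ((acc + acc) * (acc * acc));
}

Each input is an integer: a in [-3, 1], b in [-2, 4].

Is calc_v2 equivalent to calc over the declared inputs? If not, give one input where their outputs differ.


Run the pair on a=1, b=0.
calc: tmp=-7, then (abs(a) == (a + b)) is true, then a=-7, then acc=0, then (j=-2), then acc=-7, then (j=-1), then acc=-14, then tmp=0, then returns -5488
calc_v2: tmp=-8, then (abs(a) == (a + b)) is true, then a=-8, then acc=0, then (j=-2), then acc=-8, then (j=-1), then acc=-16, then tmp=0, then returns -8192
-5488 against -8192: the behavior changed.
verdict: not equivalent; witness: a=1, b=0


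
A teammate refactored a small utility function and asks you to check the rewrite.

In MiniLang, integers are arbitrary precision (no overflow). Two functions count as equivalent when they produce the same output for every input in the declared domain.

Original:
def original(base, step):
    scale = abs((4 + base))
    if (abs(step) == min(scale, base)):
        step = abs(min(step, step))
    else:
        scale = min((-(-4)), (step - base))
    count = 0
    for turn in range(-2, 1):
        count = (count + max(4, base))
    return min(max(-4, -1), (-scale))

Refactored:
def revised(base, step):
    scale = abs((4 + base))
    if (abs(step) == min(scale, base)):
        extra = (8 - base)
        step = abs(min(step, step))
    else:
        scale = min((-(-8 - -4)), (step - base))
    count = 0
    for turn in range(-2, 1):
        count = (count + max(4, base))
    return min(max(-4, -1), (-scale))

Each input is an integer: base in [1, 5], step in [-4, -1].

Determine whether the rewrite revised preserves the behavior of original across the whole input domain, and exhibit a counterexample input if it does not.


Comparing the listings, the differences include: statement counts differ; arithmetic usage differs; local variable names differ; constant usage differs.
As a probe, take base=5, step=-1: original runs scale becomes 9; next (abs(step) == min(scale, base)) evaluates to false; next scale becomes -6; next count becomes 0; next at turn=-2:; next count becomes 5; next at turn=-1:; next count becomes 10; next at turn=0:; next count becomes 15; next final value -1; revised runs scale becomes 9; next (abs(step) == min(scale, base)) evaluates to false; next scale becomes -6; next count becomes 0; next at turn=-2:; next count becomes 5; next at turn=-1:; next count becomes 10; next at turn=0:; next count becomes 15; next final value -1; both end at -1.
Checked all 20 inputs in the declared domain: the outputs agree on every one.
verdict: equivalent


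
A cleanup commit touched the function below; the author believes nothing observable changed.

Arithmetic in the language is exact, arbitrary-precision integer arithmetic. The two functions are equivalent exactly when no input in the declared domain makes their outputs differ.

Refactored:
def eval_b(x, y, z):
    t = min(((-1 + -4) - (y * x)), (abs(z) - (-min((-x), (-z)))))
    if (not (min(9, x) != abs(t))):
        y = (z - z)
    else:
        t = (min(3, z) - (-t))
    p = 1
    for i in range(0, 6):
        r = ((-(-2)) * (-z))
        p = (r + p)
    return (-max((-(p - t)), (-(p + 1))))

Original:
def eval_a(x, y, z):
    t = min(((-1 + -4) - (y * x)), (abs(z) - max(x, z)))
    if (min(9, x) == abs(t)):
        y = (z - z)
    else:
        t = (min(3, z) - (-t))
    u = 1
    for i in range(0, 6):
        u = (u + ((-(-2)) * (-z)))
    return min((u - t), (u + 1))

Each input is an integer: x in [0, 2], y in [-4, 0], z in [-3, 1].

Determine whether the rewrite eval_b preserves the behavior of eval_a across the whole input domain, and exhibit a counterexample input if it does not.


This is a faithful refactor — statement counts differ, and boolean connective usage differs, and comparison usage differs, and local variable names differ, but the computed results match everywhere.
Tracing x=1, y=-4, z=0: eval_a: t := -1 | (min(9, x) == abs(t)): true | y := 0 | u := 1 | iter i=0: | u := 1 | iter i=1: | u := 1 | iter i=2: | u := 1 | iter i=3: | u := 1 | iter i=4: | u := 1 | iter i=5: | u := 1 | result 2 | eval_b: t := -1 | (not (min(9, x) != abs(t))): true | y := 0 | p := 1 | iter i=0: | r := 0 | p := 1 | iter i=1: | r := 0 | p := 1 | iter i=2: | r := 0 | p := 1 | iter i=3: | r := 0 | p := 1 | iter i=4: | r := 0 | p := 1 | iter i=5: | r := 0 | p := 1 | result 2 — matching result 2.
An exhaustive pass over the 75 declared inputs shows identical outputs.
verdict: equivalent


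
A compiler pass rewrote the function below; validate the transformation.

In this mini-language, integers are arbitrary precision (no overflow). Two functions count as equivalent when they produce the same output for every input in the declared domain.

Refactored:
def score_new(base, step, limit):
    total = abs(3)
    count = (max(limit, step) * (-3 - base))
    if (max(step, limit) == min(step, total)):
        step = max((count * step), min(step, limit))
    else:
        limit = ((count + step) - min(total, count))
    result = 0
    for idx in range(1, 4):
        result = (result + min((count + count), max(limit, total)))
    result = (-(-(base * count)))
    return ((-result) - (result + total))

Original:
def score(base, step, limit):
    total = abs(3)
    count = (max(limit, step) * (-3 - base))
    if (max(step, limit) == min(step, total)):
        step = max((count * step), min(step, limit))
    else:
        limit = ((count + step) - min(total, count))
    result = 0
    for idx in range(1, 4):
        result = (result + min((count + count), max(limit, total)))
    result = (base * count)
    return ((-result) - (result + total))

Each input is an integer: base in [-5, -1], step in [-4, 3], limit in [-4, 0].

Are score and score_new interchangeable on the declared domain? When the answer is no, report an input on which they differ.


Differences: same computation, different form — yet all 200 inputs agree.
verdict: equivalent


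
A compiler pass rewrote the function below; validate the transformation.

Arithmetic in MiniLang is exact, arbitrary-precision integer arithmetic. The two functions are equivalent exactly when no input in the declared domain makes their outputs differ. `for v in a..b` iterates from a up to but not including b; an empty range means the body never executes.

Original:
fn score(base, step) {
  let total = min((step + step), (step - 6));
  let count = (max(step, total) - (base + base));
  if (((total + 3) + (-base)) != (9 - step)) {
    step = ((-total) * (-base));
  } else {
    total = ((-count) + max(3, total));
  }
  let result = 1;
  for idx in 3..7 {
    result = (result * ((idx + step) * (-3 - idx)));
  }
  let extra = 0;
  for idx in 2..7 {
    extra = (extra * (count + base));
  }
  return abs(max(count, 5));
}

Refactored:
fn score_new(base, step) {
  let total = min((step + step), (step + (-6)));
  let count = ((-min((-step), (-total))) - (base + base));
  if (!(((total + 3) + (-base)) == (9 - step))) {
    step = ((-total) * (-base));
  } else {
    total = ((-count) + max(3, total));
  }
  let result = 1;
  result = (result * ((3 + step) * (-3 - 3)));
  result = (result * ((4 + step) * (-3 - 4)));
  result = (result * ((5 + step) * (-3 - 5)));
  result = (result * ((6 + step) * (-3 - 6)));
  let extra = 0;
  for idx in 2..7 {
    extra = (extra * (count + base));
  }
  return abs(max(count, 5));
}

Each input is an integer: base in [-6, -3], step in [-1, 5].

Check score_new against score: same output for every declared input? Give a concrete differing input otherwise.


Side by side, the visible changes include: comparison usage differs; and statement counts differ; and min/max/abs usage differs; and boolean connective usage differs; and constant usage differs; and arithmetic usage differs; and loop structure differs.
Spot check at base=-3, step=2 — score: total=-4, then count=8, then (((total + 3) + (-base)) != (9 - step)) is true, then step=12, then result=1, then (idx=3), then result=-90, then (idx=4), then result=10080, then (idx=5), then result=-1370880, then (idx=6), then result=222082560, then extra=0, then (idx=2), then extra=0, then (idx=3), then extra=0, then (idx=4), then extra=0, then (idx=5), then extra=0, then (idx=6), then extra=0, then returns 8. score_new: total=-4, then count=8, then (!(((total + 3) + (-base)) == (9 - step))) is true, then step=12, then result=1, then result=-90, then result=10080, then result=-1370880, then result=222082560, then extra=0, then (idx=2), then extra=0, then (idx=3), then extra=0, then (idx=4), then extra=0, then (idx=5), then extra=0, then (idx=6), then extra=0, then returns 8. Both give 8.
Sweeping the whole domain (28 inputs) finds no disagreement.
verdict: equivalent


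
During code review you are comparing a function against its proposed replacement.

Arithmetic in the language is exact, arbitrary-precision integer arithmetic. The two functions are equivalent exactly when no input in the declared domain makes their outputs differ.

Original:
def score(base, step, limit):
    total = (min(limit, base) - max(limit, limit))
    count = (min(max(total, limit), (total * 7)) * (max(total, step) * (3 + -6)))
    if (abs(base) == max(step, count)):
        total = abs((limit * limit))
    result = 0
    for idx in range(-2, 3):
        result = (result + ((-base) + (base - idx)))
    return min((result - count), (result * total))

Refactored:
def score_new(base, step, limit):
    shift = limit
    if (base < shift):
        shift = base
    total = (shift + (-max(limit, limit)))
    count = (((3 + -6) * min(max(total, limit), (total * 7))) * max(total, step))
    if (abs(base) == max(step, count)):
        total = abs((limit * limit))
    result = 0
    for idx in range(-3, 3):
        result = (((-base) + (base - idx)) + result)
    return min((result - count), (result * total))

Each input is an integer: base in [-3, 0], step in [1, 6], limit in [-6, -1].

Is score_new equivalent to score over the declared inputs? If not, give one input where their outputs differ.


These are not equivalent — on base=-3, step=1, limit=-2 the outputs split (-21 vs -18).
score: total := -1 | count := 21 | (abs(base) == max(step, count)): false | result := 0 | iter idx=-2: | result := 2 | iter idx=-1: | result := 3 | iter idx=0: | result := 3 | iter idx=1: | result := 2 | iter idx=2: | result := 0 | result -21
score_new: shift := -2 | (base < shift): true | shift := -3 | total := -1 | count := 21 | (abs(base) == max(step, count)): false | result := 0 | iter idx=-3: | result := 3 | iter idx=-2: | result := 5 | iter idx=-1: | result := 6 | iter idx=0: | result := 6 | iter idx=1: | result := 5 | iter idx=2: | result := 3 | result -18
verdict: not equivalent; witness: base=-3, step=1, limit=-2


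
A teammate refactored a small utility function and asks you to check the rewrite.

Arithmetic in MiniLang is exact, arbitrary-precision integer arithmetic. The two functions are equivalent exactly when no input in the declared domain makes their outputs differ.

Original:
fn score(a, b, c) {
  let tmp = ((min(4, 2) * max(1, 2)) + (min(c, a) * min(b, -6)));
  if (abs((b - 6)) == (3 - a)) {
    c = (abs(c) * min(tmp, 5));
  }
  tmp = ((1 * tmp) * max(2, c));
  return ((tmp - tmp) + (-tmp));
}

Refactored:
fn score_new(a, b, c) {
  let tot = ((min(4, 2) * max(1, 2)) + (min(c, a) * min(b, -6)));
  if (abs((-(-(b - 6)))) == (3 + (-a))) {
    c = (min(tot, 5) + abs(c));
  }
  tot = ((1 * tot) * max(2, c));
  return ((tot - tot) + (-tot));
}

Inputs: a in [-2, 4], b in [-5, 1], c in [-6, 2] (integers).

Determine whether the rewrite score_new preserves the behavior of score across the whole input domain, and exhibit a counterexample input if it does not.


On input a=-2, b=1, c=-6, score returns -1200 while score_new returns -440.
verdict: not equivalent; witness: a=-2, b=1, c=-6


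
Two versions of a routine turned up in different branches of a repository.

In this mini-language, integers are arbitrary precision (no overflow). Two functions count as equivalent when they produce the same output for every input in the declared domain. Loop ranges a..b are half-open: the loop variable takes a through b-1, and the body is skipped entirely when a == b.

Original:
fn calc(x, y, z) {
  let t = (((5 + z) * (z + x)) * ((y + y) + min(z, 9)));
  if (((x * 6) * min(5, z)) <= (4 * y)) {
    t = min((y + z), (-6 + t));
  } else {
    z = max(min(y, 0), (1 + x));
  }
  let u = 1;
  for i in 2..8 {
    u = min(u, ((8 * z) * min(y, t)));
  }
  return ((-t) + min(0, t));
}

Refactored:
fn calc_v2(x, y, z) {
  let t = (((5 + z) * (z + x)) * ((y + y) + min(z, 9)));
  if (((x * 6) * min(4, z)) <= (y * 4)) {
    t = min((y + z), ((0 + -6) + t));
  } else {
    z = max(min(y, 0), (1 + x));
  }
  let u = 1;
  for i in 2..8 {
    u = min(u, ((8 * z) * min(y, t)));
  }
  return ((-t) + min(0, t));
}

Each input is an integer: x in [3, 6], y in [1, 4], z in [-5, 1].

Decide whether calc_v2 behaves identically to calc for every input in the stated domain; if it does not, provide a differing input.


The one real change (`5` became `4`) has no effect anywhere in the declared ranges.
Tracing x=5, y=3, z=1: calc: t := 252 | (((x * 6) * min(5, z)) <= (4 * y)): false | z := 6 | u := 1 | iter i=2: | u := 1 | iter i=3: | u := 1 | iter i=4: | u := 1 | iter i=5: | u := 1 | iter i=6: | u := 1 | iter i=7: | u := 1 | result -252 | calc_v2: t := 252 | (((x * 6) * min(4, z)) <= (y * 4)): false | z := 6 | u := 1 | iter i=2: | u := 1 | iter i=3: | u := 1 | iter i=4: | u := 1 | iter i=5: | u := 1 | iter i=6: | u := 1 | iter i=7: | u := 1 | result -252 — matching result -252.
Checked all 112 inputs in the declared domain: the outputs agree on every one.
verdict: equivalent


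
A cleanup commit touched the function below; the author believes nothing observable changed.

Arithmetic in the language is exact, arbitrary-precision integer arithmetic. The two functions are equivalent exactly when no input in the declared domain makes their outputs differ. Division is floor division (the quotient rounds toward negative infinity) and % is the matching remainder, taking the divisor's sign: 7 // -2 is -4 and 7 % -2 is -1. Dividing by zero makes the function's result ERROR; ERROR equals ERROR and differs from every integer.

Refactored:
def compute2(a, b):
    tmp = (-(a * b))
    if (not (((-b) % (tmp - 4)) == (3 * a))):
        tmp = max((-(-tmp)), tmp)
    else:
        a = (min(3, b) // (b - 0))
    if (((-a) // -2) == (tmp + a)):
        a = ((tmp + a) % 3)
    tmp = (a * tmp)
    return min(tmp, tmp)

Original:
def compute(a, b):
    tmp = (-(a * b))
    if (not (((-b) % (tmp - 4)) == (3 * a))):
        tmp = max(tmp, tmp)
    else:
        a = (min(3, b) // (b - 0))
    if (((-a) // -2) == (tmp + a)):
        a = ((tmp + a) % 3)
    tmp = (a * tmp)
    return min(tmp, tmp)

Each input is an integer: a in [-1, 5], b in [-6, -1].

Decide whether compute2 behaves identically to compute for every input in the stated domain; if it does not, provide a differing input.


Comparing the listings, the differences include: same computation, different form.
Tracing a=4, b=-4: compute: tmp = 16; (not (((-b) % (tmp - 4)) == (3 * a))) -> true; tmp = 16; (((-a) // -2) == (tmp + a)) -> false; tmp = 64; return 64 | compute2: tmp = 16; (not (((-b) % (tmp - 4)) == (3 * a))) -> true; tmp = 16; (((-a) // -2) == (tmp + a)) -> false; tmp = 64; return 64 — matching result 64.
Checked all 42 inputs in the declared domain: the outputs agree on every one.
verdict: equivalent


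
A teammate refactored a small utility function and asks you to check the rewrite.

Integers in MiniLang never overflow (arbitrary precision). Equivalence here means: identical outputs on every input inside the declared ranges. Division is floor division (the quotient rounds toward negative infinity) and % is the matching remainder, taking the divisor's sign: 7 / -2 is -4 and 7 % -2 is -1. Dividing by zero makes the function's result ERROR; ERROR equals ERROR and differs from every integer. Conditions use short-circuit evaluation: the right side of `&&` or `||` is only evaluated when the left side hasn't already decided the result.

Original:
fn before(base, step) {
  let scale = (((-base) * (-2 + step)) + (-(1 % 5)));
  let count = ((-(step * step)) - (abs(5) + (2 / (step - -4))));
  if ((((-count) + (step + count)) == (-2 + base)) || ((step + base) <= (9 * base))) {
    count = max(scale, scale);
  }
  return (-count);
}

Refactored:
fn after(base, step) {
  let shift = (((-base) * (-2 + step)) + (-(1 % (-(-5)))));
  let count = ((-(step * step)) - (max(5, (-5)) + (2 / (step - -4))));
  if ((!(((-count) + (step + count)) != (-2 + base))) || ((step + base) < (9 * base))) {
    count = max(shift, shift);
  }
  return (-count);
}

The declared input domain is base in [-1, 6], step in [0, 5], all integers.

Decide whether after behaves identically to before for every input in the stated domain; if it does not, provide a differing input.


Try base=0, step=0.
before: scale=-1, then count=-5, then ((((-count) + (step + count)) == (-2 + base)) || ((step + base) <= (9 * base))) is true, then count=-1, then returns 1
after: shift=-1, then count=-5, then ((!(((-count) + (step + count)) != (-2 + base))) || ((step + base) < (9 * base))) is false, then returns 5
1 != 5, so the rewrite changes behavior.
verdict: not equivalent; witness: base=0, step=0


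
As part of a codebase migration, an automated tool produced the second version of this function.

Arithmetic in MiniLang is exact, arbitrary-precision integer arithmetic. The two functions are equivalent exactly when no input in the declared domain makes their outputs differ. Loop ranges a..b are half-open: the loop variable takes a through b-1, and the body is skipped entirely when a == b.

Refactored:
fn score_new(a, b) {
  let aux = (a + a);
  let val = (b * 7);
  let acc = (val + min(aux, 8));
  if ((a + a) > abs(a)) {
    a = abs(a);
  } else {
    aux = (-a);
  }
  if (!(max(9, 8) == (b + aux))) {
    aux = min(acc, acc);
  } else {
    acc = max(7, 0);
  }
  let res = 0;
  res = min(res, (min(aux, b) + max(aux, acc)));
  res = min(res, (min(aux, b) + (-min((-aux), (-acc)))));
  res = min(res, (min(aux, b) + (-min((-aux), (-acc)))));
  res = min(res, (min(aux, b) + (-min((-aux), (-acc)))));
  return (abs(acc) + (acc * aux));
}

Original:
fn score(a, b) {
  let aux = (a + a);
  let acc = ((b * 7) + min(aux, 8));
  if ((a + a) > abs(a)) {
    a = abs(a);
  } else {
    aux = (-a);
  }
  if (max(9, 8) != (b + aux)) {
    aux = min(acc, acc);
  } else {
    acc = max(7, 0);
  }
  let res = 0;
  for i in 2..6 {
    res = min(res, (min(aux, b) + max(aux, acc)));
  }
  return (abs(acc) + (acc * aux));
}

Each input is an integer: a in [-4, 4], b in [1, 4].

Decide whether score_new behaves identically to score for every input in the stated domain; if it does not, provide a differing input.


This is a faithful refactor — local variable names differ; boolean connective usage differs; statement counts differ; loop structure differs; min/max/abs usage differs; arithmetic usage differs; comparison usage differs, but the computed results match everywhere.
As a probe, take a=1, b=1: score runs aux := 2 | acc := 9 | ((a + a) > abs(a)): true | a := 1 | (max(9, 8) != (b + aux)): true | aux := 9 | res := 0 | iter i=2: | res := 0 | iter i=3: | res := 0 | iter i=4: | res := 0 | iter i=5: | res := 0 | result 90; score_new runs aux := 2 | val := 7 | acc := 9 | ((a + a) > abs(a)): true | a := 1 | (!(max(9, 8) == (b + aux))): true | aux := 9 | res := 0 | res := 0 | res := 0 | res := 0 | res := 0 | result 90; both end at 90.
Every one of the 36 inputs gives matching results.
verdict: equivalent


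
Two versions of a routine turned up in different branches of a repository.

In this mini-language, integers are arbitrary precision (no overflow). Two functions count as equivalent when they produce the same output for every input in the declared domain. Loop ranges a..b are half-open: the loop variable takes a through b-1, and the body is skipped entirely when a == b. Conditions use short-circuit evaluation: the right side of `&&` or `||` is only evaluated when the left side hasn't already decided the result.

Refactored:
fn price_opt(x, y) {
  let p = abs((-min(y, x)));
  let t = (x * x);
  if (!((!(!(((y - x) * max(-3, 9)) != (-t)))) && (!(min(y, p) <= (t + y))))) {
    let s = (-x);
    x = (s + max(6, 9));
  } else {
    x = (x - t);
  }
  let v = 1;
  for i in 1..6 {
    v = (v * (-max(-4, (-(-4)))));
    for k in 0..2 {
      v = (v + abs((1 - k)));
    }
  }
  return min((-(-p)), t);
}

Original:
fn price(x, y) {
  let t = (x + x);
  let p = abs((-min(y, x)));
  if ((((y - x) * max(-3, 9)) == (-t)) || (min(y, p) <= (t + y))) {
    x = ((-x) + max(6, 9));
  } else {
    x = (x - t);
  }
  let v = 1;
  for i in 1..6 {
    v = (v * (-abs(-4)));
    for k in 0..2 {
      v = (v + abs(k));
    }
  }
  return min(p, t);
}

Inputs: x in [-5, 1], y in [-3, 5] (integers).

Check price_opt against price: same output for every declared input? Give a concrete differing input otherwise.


Try x=-5, y=-3.
price: t becomes -10; next p becomes 5; next ((((y - x) * max(-3, 9)) == (-t)) || (min(y, p) <= (t + y))) evaluates to false; next x becomes 5; next v becomes 1; next at i=1:; next v becomes -4; next at k=0:; next v becomes -4; next at k=1:; next v becomes -3; next at i=2:; next v becomes 12; next at k=0:; next v becomes 12; next at k=1:; next v becomes 13; next at i=3:; next v becomes -52; next at k=0:; next v becomes -52; next at k=1:; next v becomes -51; next at i=4:; next v becomes 204; next at k=0:; next v becomes 204; next at k=1:; next v becomes 205; next at i=5:; next v becomes -820; next at k=0:; next v becomes -820; next at k=1:; next v becomes -819; next final value -10
price_opt: p becomes 5; next t becomes 25; next (!((!(!(((y - x) * max(-3, 9)) != (-t)))) && (!(min(y, p) <= (t + y))))) evaluates to true; next s becomes 5; next x becomes 14; next v becomes 1; next at i=1:; next v becomes -4; next at k=0:; next v becomes -3; next at k=1:; next v becomes -3; next at i=2:; next v becomes 12; next at k=0:; next v becomes 13; next at k=1:; next v becomes 13; next at i=3:; next v becomes -52; next at k=0:; next v becomes -51; next at k=1:; next v becomes -51; next at i=4:; next v becomes 204; next at k=0:; next v becomes 205; next at k=1:; next v becomes 205; next at i=5:; next v becomes -820; next at k=0:; next v becomes -819; next at k=1:; next v becomes -819; next final value 5
-10 != 5, so the rewrite changes behavior.
verdict: not equivalent; witness: x=-5, y=-3


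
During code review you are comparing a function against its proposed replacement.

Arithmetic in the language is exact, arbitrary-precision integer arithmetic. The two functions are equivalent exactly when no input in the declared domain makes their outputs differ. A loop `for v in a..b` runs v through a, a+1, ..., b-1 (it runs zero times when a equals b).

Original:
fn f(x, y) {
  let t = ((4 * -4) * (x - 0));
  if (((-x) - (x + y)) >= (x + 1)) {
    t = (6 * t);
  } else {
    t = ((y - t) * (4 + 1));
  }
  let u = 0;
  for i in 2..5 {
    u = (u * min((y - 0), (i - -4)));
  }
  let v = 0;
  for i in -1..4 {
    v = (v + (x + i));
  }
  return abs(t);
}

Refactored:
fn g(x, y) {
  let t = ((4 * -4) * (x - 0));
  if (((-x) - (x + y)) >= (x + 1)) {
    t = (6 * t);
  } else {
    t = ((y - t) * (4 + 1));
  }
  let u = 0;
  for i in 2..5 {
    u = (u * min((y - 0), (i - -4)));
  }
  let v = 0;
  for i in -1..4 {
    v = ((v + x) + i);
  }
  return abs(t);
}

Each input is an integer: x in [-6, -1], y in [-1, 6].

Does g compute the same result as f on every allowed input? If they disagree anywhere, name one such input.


Comparing the listings, the differences include: same computation, different form.
One worked example (x=-3, y=1) — f: t = 48; (((-x) - (x + y)) >= (x + 1)) -> true; t = 288; u = 0; [i=2]; u = 0; [i=3]; u = 0; [i=4]; u = 0; v = 0; [i=-1]; v = -4; [i=0]; v = -7; [i=1]; v = -9; [i=2]; v = -10; [i=3]; v = -10; return 288; g: t = 48; (((-x) - (x + y)) >= (x + 1)) -> true; t = 288; u = 0; [i=2]; u = 0; [i=3]; u = 0; [i=4]; u = 0; v = 0; [i=-1]; v = -4; [i=0]; v = -7; [i=1]; v = -9; [i=2]; v = -10; [i=3]; v = -10; return 288; agreement on 288.
Checked all 48 inputs in the declared domain: the outputs agree on every one.
verdict: equivalent


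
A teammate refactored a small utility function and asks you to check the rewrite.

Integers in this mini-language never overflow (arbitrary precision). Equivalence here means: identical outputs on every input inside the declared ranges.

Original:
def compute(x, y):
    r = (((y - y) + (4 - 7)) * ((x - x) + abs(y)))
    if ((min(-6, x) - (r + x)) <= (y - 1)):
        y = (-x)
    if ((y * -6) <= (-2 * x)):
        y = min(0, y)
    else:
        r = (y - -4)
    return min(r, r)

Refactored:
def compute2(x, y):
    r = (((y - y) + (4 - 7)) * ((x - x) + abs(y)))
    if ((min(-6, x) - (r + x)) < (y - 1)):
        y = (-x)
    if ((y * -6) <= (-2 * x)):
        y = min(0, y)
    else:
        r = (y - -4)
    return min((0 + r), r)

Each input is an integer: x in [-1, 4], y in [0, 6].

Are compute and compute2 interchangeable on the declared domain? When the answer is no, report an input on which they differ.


Take x=1, y=3.
compute: r := -9 | ((min(-6, x) - (r + x)) <= (y - 1)): true | y := -1 | ((y * -6) <= (-2 * x)): false | r := 3 | result 3
compute2: r := -9 | ((min(-6, x) - (r + x)) < (y - 1)): false | ((y * -6) <= (-2 * x)): true | y := 0 | result -9
3 and -9 differ, so these are not the same function on this domain.
verdict: not equivalent; witness: x=1, y=3


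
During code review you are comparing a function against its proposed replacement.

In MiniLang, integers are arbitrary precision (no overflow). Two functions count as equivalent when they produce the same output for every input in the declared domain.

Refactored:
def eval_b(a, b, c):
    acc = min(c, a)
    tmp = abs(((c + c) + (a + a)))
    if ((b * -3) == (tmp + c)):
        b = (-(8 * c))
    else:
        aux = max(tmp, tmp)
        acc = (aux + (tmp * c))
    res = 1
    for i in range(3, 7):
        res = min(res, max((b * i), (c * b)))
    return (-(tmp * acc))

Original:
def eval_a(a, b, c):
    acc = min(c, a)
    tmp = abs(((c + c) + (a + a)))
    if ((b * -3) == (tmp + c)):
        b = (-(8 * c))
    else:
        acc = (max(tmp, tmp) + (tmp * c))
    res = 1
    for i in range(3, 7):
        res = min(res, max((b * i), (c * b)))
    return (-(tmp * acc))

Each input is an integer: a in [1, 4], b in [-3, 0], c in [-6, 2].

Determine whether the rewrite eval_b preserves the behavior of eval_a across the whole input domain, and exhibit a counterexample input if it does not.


Behavior is preserved: although statement counts differ, local variable names differ, the outputs never diverge.
As a probe, take a=1, b=-2, c=2: eval_a runs acc becomes 1; next tmp becomes 6; next ((b * -3) == (tmp + c)) evaluates to false; next acc becomes 18; next res becomes 1; next at i=3:; next res becomes -4; next at i=4:; next res becomes -4; next at i=5:; next res becomes -4; next at i=6:; next res becomes -4; next final value -108; eval_b runs acc becomes 1; next tmp becomes 6; next ((b * -3) == (tmp + c)) evaluates to false; next aux becomes 6; next acc becomes 18; next res becomes 1; next at i=3:; next res becomes -4; next at i=4:; next res becomes -4; next at i=5:; next res becomes -4; next at i=6:; next res becomes -4; next final value -108; both end at -108.
Every one of the 144 inputs gives matching results.
verdict: equivalent


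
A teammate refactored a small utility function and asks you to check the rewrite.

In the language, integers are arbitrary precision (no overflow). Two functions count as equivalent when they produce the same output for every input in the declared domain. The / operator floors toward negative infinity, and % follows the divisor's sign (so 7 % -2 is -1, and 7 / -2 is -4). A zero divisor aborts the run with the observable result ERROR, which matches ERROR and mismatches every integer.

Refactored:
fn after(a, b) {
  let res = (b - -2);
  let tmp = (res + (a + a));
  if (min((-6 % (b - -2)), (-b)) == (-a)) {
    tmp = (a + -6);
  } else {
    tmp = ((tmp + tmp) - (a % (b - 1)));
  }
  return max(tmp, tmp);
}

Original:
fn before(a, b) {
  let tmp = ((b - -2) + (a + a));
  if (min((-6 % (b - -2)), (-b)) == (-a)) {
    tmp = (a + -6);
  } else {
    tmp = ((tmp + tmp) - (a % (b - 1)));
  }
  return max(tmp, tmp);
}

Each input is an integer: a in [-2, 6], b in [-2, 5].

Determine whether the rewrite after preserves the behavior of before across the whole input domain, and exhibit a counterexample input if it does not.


The two versions differ — the changes include local variable names differ; and statement counts differ.
One worked example (a=2, b=3) — before: tmp := 9 | (min((-6 % (b - -2)), (-b)) == (-a)): false | tmp := 18 | result 18; after: res := 5 | tmp := 9 | (min((-6 % (b - -2)), (-b)) == (-a)): false | tmp := 18 | result 18; agreement on 18.
An exhaustive pass over the 72 declared inputs shows identical outputs.
verdict: equivalent


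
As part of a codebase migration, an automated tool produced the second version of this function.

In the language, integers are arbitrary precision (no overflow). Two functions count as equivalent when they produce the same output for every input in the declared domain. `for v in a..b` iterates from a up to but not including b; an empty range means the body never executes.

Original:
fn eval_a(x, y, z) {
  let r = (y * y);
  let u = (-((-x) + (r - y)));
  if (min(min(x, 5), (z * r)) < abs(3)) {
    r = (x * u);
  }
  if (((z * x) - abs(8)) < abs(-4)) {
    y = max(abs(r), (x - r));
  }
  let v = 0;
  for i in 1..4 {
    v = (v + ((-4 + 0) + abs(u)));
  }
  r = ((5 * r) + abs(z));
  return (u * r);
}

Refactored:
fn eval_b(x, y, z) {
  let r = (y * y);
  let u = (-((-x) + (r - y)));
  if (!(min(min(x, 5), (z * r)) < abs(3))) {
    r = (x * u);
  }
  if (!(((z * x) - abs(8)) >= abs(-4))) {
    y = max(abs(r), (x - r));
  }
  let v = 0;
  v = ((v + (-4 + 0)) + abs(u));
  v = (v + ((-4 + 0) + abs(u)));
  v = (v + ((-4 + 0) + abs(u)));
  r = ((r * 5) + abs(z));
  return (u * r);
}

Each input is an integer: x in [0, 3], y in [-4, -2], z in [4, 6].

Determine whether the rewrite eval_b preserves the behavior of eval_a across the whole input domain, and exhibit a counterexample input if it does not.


Take x=0, y=-4, z=4.
eval_a: r = 16; u = -20; (min(min(x, 5), (z * r)) < abs(3)) -> true; r = 0; (((z * x) - abs(8)) < abs(-4)) -> true; y = 0; v = 0; [i=1]; v = 16; [i=2]; v = 32; [i=3]; v = 48; r = 4; return -80
eval_b: r = 16; u = -20; (!(min(min(x, 5), (z * r)) < abs(3))) -> false; (!(((z * x) - abs(8)) >= abs(-4))) -> true; y = 16; v = 0; v = 16; v = 32; v = 48; r = 84; return -1680
-80 and -1680 differ, so these are not the same function on this domain.
verdict: not equivalent; witness: x=0, y=-4, z=4


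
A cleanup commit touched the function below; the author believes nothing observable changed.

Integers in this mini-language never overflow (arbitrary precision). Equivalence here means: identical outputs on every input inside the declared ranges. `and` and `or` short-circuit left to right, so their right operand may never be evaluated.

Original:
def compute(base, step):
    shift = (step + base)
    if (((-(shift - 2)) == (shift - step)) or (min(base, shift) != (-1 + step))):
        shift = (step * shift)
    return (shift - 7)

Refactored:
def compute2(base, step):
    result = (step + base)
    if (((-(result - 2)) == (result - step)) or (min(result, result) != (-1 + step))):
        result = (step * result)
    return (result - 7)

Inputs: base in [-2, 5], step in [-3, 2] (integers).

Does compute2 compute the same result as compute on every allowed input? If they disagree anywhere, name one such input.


At base=-1, step=2: compute gives -5, compute2 gives -6.
verdict: not equivalent; witness: base=-1, step=2


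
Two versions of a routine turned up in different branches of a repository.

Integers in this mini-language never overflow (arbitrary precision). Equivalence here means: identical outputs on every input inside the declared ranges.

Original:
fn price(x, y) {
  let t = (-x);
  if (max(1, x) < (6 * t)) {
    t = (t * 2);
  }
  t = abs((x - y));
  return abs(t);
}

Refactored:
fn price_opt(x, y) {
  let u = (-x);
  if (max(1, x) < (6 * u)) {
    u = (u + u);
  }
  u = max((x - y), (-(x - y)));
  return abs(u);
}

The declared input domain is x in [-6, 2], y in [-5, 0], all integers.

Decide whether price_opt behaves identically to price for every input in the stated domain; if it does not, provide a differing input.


The two are interchangeable: local variable names differ; min/max/abs usage differs; arithmetic usage differs; constant usage differs, and every declared input agrees.
As a probe, take x=-1, y=0: price runs t := 1 | (max(1, x) < (6 * t)): true | t := 2 | t := 1 | result 1; price_opt runs u := 1 | (max(1, x) < (6 * u)): true | u := 2 | u := 1 | result 1; both end at 1.
Every one of the 54 inputs gives matching results.
verdict: equivalent


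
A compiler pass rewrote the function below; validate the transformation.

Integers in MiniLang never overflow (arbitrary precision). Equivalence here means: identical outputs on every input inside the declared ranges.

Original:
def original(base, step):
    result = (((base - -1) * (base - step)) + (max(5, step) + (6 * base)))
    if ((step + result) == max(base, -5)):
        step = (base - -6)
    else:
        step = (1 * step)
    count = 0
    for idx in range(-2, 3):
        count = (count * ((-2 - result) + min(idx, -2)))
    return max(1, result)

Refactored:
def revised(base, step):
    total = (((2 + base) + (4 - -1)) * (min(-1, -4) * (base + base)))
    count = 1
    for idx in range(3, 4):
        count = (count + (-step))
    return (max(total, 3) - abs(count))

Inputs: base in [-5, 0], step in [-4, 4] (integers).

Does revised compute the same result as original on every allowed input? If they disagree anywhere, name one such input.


There is a counterexample at base=-5, step=-4: 1 on one side, 75 on the other.
original: result=-21, then ((step + result) == max(base, -5)) is false, then step=-4, then count=0, then (idx=-2), then count=0, then (idx=-1), then count=0, then (idx=0), then count=0, then (idx=1), then count=0, then (idx=2), then count=0, then returns 1
revised: total=80, then count=1, then (idx=3), then count=5, then returns 75
verdict: not equivalent; witness: base=-5, step=-4
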